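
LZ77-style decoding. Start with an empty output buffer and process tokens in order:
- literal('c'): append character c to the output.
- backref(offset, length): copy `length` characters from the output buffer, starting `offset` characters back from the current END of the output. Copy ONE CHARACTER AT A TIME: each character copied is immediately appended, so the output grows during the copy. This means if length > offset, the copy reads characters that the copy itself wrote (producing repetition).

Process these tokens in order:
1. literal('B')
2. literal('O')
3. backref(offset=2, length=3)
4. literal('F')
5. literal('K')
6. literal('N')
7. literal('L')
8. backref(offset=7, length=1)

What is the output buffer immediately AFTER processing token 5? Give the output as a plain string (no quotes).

Token 1: literal('B'). Output: "B"
Token 2: literal('O'). Output: "BO"
Token 3: backref(off=2, len=3) (overlapping!). Copied 'BOB' from pos 0. Output: "BOBOB"
Token 4: literal('F'). Output: "BOBOBF"
Token 5: literal('K'). Output: "BOBOBFK"

Answer: BOBOBFK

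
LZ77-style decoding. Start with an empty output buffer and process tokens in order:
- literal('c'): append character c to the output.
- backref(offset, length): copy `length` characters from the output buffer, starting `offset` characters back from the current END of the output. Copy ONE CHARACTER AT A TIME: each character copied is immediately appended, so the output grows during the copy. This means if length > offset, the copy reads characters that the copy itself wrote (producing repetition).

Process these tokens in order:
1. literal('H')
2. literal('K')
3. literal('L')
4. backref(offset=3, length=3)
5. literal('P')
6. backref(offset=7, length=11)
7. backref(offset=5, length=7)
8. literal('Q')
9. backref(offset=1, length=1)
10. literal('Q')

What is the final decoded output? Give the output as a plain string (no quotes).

Answer: HKLHKLPHKLHKLPHKLHPHKLHPHQQQ

Derivation:
Token 1: literal('H'). Output: "H"
Token 2: literal('K'). Output: "HK"
Token 3: literal('L'). Output: "HKL"
Token 4: backref(off=3, len=3). Copied 'HKL' from pos 0. Output: "HKLHKL"
Token 5: literal('P'). Output: "HKLHKLP"
Token 6: backref(off=7, len=11) (overlapping!). Copied 'HKLHKLPHKLH' from pos 0. Output: "HKLHKLPHKLHKLPHKLH"
Token 7: backref(off=5, len=7) (overlapping!). Copied 'PHKLHPH' from pos 13. Output: "HKLHKLPHKLHKLPHKLHPHKLHPH"
Token 8: literal('Q'). Output: "HKLHKLPHKLHKLPHKLHPHKLHPHQ"
Token 9: backref(off=1, len=1). Copied 'Q' from pos 25. Output: "HKLHKLPHKLHKLPHKLHPHKLHPHQQ"
Token 10: literal('Q'). Output: "HKLHKLPHKLHKLPHKLHPHKLHPHQQQ"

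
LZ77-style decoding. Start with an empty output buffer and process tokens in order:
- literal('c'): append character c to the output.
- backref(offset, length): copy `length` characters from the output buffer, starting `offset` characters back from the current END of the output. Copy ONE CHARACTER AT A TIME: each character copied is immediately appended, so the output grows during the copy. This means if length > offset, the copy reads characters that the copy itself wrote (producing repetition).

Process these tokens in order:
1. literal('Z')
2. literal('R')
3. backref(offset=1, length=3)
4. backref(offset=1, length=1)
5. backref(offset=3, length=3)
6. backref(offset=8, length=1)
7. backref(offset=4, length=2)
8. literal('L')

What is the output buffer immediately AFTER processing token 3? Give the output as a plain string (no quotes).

Token 1: literal('Z'). Output: "Z"
Token 2: literal('R'). Output: "ZR"
Token 3: backref(off=1, len=3) (overlapping!). Copied 'RRR' from pos 1. Output: "ZRRRR"

Answer: ZRRRR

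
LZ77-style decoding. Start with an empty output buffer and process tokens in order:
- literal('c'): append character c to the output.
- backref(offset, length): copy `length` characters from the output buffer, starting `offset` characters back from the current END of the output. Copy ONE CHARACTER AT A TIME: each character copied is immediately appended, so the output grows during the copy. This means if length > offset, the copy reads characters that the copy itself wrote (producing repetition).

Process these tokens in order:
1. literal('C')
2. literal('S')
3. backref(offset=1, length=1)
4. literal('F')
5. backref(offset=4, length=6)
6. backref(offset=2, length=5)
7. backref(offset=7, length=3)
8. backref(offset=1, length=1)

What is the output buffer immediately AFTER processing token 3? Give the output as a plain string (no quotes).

Token 1: literal('C'). Output: "C"
Token 2: literal('S'). Output: "CS"
Token 3: backref(off=1, len=1). Copied 'S' from pos 1. Output: "CSS"

Answer: CSS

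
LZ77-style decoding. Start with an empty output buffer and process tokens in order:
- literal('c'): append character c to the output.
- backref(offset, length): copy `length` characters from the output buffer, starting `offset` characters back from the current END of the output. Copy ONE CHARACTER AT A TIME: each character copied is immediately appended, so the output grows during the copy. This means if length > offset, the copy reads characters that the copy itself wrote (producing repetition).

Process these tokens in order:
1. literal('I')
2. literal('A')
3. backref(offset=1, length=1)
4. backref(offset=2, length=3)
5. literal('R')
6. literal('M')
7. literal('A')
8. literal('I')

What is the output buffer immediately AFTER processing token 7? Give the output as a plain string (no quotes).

Answer: IAAAAARMA

Derivation:
Token 1: literal('I'). Output: "I"
Token 2: literal('A'). Output: "IA"
Token 3: backref(off=1, len=1). Copied 'A' from pos 1. Output: "IAA"
Token 4: backref(off=2, len=3) (overlapping!). Copied 'AAA' from pos 1. Output: "IAAAAA"
Token 5: literal('R'). Output: "IAAAAAR"
Token 6: literal('M'). Output: "IAAAAARM"
Token 7: literal('A'). Output: "IAAAAARMA"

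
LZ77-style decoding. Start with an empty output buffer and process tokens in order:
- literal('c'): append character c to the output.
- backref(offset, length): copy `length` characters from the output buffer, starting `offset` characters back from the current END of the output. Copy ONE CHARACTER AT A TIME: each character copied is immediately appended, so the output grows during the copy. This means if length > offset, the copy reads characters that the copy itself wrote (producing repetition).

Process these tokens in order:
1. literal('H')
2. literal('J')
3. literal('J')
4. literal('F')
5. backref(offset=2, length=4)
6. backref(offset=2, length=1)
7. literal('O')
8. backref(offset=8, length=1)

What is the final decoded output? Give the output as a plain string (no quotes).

Token 1: literal('H'). Output: "H"
Token 2: literal('J'). Output: "HJ"
Token 3: literal('J'). Output: "HJJ"
Token 4: literal('F'). Output: "HJJF"
Token 5: backref(off=2, len=4) (overlapping!). Copied 'JFJF' from pos 2. Output: "HJJFJFJF"
Token 6: backref(off=2, len=1). Copied 'J' from pos 6. Output: "HJJFJFJFJ"
Token 7: literal('O'). Output: "HJJFJFJFJO"
Token 8: backref(off=8, len=1). Copied 'J' from pos 2. Output: "HJJFJFJFJOJ"

Answer: HJJFJFJFJOJ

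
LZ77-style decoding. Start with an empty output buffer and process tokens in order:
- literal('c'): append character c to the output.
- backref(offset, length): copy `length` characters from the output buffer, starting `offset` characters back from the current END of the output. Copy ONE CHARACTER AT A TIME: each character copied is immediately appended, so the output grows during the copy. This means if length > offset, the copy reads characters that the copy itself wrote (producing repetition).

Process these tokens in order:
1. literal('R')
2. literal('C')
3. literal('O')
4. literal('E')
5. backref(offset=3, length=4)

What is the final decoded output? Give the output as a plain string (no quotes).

Token 1: literal('R'). Output: "R"
Token 2: literal('C'). Output: "RC"
Token 3: literal('O'). Output: "RCO"
Token 4: literal('E'). Output: "RCOE"
Token 5: backref(off=3, len=4) (overlapping!). Copied 'COEC' from pos 1. Output: "RCOECOEC"

Answer: RCOECOEC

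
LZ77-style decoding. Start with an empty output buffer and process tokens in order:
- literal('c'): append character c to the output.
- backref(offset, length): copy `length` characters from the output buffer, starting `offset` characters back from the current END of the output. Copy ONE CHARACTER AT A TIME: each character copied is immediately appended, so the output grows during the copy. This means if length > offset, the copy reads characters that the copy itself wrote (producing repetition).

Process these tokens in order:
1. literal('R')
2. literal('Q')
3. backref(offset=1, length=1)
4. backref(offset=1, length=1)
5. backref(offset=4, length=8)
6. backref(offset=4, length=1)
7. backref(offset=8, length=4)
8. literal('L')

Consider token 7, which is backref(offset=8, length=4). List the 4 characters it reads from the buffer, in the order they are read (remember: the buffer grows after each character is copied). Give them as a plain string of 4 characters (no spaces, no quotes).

Token 1: literal('R'). Output: "R"
Token 2: literal('Q'). Output: "RQ"
Token 3: backref(off=1, len=1). Copied 'Q' from pos 1. Output: "RQQ"
Token 4: backref(off=1, len=1). Copied 'Q' from pos 2. Output: "RQQQ"
Token 5: backref(off=4, len=8) (overlapping!). Copied 'RQQQRQQQ' from pos 0. Output: "RQQQRQQQRQQQ"
Token 6: backref(off=4, len=1). Copied 'R' from pos 8. Output: "RQQQRQQQRQQQR"
Token 7: backref(off=8, len=4). Buffer before: "RQQQRQQQRQQQR" (len 13)
  byte 1: read out[5]='Q', append. Buffer now: "RQQQRQQQRQQQRQ"
  byte 2: read out[6]='Q', append. Buffer now: "RQQQRQQQRQQQRQQ"
  byte 3: read out[7]='Q', append. Buffer now: "RQQQRQQQRQQQRQQQ"
  byte 4: read out[8]='R', append. Buffer now: "RQQQRQQQRQQQRQQQR"

Answer: QQQR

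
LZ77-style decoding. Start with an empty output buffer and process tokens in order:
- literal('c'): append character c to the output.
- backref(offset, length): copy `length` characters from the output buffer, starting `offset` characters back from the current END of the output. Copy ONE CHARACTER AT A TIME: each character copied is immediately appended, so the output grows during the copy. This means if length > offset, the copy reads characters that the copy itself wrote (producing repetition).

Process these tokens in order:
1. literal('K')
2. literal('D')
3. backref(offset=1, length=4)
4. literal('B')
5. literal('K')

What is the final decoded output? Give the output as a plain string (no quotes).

Token 1: literal('K'). Output: "K"
Token 2: literal('D'). Output: "KD"
Token 3: backref(off=1, len=4) (overlapping!). Copied 'DDDD' from pos 1. Output: "KDDDDD"
Token 4: literal('B'). Output: "KDDDDDB"
Token 5: literal('K'). Output: "KDDDDDBK"

Answer: KDDDDDBK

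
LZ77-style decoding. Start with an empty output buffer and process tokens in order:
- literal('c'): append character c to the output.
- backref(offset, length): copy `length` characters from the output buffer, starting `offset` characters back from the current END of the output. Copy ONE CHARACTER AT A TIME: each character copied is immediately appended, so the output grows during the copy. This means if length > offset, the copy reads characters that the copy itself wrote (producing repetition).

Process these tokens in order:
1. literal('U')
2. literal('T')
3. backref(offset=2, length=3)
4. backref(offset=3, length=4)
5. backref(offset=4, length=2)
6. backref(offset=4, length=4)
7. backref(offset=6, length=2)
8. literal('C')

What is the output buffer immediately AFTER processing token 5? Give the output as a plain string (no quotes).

Answer: UTUTUUTUUUT

Derivation:
Token 1: literal('U'). Output: "U"
Token 2: literal('T'). Output: "UT"
Token 3: backref(off=2, len=3) (overlapping!). Copied 'UTU' from pos 0. Output: "UTUTU"
Token 4: backref(off=3, len=4) (overlapping!). Copied 'UTUU' from pos 2. Output: "UTUTUUTUU"
Token 5: backref(off=4, len=2). Copied 'UT' from pos 5. Output: "UTUTUUTUUUT"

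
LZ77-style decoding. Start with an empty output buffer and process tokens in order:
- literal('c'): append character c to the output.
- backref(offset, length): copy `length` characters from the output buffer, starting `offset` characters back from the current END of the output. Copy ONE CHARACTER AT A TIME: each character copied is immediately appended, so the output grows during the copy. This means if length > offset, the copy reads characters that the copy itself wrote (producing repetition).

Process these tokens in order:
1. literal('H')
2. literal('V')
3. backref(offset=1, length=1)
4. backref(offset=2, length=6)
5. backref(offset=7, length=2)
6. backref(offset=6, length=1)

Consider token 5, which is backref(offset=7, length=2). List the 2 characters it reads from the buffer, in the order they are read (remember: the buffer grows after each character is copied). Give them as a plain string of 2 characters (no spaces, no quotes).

Answer: VV

Derivation:
Token 1: literal('H'). Output: "H"
Token 2: literal('V'). Output: "HV"
Token 3: backref(off=1, len=1). Copied 'V' from pos 1. Output: "HVV"
Token 4: backref(off=2, len=6) (overlapping!). Copied 'VVVVVV' from pos 1. Output: "HVVVVVVVV"
Token 5: backref(off=7, len=2). Buffer before: "HVVVVVVVV" (len 9)
  byte 1: read out[2]='V', append. Buffer now: "HVVVVVVVVV"
  byte 2: read out[3]='V', append. Buffer now: "HVVVVVVVVVV"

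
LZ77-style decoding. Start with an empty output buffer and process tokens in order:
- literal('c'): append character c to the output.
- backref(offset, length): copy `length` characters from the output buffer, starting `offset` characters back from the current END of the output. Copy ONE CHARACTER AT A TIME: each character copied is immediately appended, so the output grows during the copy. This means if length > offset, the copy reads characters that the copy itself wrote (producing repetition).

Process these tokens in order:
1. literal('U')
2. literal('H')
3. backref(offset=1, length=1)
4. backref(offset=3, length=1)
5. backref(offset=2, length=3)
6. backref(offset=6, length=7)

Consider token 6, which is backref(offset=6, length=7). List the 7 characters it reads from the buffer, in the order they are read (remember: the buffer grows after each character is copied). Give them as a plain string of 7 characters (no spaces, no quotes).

Answer: HHUHUHH

Derivation:
Token 1: literal('U'). Output: "U"
Token 2: literal('H'). Output: "UH"
Token 3: backref(off=1, len=1). Copied 'H' from pos 1. Output: "UHH"
Token 4: backref(off=3, len=1). Copied 'U' from pos 0. Output: "UHHU"
Token 5: backref(off=2, len=3) (overlapping!). Copied 'HUH' from pos 2. Output: "UHHUHUH"
Token 6: backref(off=6, len=7). Buffer before: "UHHUHUH" (len 7)
  byte 1: read out[1]='H', append. Buffer now: "UHHUHUHH"
  byte 2: read out[2]='H', append. Buffer now: "UHHUHUHHH"
  byte 3: read out[3]='U', append. Buffer now: "UHHUHUHHHU"
  byte 4: read out[4]='H', append. Buffer now: "UHHUHUHHHUH"
  byte 5: read out[5]='U', append. Buffer now: "UHHUHUHHHUHU"
  byte 6: read out[6]='H', append. Buffer now: "UHHUHUHHHUHUH"
  byte 7: read out[7]='H', append. Buffer now: "UHHUHUHHHUHUHH"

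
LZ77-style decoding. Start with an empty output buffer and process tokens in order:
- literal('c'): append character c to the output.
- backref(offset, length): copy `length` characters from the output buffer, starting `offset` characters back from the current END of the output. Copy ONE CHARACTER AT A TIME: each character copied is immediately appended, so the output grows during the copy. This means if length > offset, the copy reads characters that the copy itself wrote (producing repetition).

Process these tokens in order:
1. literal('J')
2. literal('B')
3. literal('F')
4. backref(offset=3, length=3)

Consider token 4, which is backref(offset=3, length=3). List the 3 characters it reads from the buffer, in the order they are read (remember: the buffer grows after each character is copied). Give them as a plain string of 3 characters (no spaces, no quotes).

Answer: JBF

Derivation:
Token 1: literal('J'). Output: "J"
Token 2: literal('B'). Output: "JB"
Token 3: literal('F'). Output: "JBF"
Token 4: backref(off=3, len=3). Buffer before: "JBF" (len 3)
  byte 1: read out[0]='J', append. Buffer now: "JBFJ"
  byte 2: read out[1]='B', append. Buffer now: "JBFJB"
  byte 3: read out[2]='F', append. Buffer now: "JBFJBF"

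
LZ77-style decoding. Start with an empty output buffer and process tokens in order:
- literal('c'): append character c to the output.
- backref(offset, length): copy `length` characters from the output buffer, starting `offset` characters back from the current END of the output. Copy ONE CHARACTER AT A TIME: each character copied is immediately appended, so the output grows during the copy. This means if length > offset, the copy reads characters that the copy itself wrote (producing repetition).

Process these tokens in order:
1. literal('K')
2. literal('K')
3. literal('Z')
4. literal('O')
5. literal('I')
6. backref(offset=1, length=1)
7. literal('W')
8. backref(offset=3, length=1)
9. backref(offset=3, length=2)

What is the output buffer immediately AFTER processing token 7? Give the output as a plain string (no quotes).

Answer: KKZOIIW

Derivation:
Token 1: literal('K'). Output: "K"
Token 2: literal('K'). Output: "KK"
Token 3: literal('Z'). Output: "KKZ"
Token 4: literal('O'). Output: "KKZO"
Token 5: literal('I'). Output: "KKZOI"
Token 6: backref(off=1, len=1). Copied 'I' from pos 4. Output: "KKZOII"
Token 7: literal('W'). Output: "KKZOIIW"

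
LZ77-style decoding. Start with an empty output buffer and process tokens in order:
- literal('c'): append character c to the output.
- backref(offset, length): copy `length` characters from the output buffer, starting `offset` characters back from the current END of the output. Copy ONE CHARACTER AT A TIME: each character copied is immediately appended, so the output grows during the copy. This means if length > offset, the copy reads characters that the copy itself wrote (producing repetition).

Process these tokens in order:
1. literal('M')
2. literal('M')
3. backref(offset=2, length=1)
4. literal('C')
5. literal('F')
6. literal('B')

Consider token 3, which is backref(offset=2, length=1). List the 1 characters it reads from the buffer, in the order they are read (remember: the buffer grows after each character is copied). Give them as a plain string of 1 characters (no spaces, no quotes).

Token 1: literal('M'). Output: "M"
Token 2: literal('M'). Output: "MM"
Token 3: backref(off=2, len=1). Buffer before: "MM" (len 2)
  byte 1: read out[0]='M', append. Buffer now: "MMM"

Answer: M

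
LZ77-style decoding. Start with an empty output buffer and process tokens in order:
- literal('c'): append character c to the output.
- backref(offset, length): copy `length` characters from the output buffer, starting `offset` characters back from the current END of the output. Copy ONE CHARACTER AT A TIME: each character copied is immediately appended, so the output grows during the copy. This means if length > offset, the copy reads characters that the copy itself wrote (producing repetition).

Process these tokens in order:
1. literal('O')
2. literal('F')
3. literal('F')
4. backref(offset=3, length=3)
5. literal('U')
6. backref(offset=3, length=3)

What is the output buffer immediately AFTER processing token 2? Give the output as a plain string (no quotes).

Answer: OF

Derivation:
Token 1: literal('O'). Output: "O"
Token 2: literal('F'). Output: "OF"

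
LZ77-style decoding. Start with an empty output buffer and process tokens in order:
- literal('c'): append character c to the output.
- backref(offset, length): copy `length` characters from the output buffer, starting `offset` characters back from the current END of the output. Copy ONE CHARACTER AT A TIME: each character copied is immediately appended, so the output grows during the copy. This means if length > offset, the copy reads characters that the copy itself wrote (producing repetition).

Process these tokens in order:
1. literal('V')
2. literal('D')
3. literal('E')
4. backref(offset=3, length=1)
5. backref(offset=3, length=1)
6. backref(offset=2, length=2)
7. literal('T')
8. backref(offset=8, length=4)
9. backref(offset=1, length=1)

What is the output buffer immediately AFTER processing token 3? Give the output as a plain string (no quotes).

Token 1: literal('V'). Output: "V"
Token 2: literal('D'). Output: "VD"
Token 3: literal('E'). Output: "VDE"

Answer: VDE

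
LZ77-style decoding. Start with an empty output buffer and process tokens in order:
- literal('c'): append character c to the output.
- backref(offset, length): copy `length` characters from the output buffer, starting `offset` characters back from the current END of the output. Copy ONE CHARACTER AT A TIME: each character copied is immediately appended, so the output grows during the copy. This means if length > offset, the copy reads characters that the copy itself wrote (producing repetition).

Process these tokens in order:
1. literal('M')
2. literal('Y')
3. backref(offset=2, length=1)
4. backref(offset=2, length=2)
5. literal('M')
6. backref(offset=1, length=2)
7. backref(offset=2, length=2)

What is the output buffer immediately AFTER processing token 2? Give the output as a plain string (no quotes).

Token 1: literal('M'). Output: "M"
Token 2: literal('Y'). Output: "MY"

Answer: MY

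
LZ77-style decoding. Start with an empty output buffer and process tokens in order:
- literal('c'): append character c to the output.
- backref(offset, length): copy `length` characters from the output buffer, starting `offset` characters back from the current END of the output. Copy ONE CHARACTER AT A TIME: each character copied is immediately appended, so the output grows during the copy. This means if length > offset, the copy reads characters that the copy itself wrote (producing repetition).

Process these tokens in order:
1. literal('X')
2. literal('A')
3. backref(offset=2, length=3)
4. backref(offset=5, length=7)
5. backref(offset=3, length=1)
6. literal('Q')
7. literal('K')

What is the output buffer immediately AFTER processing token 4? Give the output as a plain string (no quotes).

Token 1: literal('X'). Output: "X"
Token 2: literal('A'). Output: "XA"
Token 3: backref(off=2, len=3) (overlapping!). Copied 'XAX' from pos 0. Output: "XAXAX"
Token 4: backref(off=5, len=7) (overlapping!). Copied 'XAXAXXA' from pos 0. Output: "XAXAXXAXAXXA"

Answer: XAXAXXAXAXXA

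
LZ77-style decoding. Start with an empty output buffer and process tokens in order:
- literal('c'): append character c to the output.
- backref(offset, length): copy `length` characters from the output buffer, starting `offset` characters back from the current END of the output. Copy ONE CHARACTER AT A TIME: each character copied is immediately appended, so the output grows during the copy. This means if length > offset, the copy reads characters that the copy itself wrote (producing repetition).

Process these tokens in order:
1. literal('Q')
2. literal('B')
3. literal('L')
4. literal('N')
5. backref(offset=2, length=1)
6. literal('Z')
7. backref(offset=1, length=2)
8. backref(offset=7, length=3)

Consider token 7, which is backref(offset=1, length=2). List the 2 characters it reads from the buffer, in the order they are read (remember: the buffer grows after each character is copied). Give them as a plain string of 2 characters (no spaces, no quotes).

Answer: ZZ

Derivation:
Token 1: literal('Q'). Output: "Q"
Token 2: literal('B'). Output: "QB"
Token 3: literal('L'). Output: "QBL"
Token 4: literal('N'). Output: "QBLN"
Token 5: backref(off=2, len=1). Copied 'L' from pos 2. Output: "QBLNL"
Token 6: literal('Z'). Output: "QBLNLZ"
Token 7: backref(off=1, len=2). Buffer before: "QBLNLZ" (len 6)
  byte 1: read out[5]='Z', append. Buffer now: "QBLNLZZ"
  byte 2: read out[6]='Z', append. Buffer now: "QBLNLZZZ"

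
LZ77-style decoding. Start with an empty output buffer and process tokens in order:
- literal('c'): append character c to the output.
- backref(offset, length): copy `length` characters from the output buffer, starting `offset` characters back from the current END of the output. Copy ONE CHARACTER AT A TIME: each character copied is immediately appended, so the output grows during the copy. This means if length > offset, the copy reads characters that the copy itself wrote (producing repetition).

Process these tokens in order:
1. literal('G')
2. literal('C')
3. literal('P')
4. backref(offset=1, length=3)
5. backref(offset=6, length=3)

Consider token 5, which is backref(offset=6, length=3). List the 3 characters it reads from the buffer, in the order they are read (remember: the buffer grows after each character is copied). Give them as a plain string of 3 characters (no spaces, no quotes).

Answer: GCP

Derivation:
Token 1: literal('G'). Output: "G"
Token 2: literal('C'). Output: "GC"
Token 3: literal('P'). Output: "GCP"
Token 4: backref(off=1, len=3) (overlapping!). Copied 'PPP' from pos 2. Output: "GCPPPP"
Token 5: backref(off=6, len=3). Buffer before: "GCPPPP" (len 6)
  byte 1: read out[0]='G', append. Buffer now: "GCPPPPG"
  byte 2: read out[1]='C', append. Buffer now: "GCPPPPGC"
  byte 3: read out[2]='P', append. Buffer now: "GCPPPPGCP"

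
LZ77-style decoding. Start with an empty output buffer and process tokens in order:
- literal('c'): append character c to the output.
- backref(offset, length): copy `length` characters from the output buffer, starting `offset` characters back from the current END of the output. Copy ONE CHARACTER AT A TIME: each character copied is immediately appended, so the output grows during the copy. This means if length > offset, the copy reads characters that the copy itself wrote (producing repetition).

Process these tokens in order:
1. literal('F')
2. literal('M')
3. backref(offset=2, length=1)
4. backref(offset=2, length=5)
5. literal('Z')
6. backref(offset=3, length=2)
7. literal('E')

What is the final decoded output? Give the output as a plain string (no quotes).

Answer: FMFMFMFMZFME

Derivation:
Token 1: literal('F'). Output: "F"
Token 2: literal('M'). Output: "FM"
Token 3: backref(off=2, len=1). Copied 'F' from pos 0. Output: "FMF"
Token 4: backref(off=2, len=5) (overlapping!). Copied 'MFMFM' from pos 1. Output: "FMFMFMFM"
Token 5: literal('Z'). Output: "FMFMFMFMZ"
Token 6: backref(off=3, len=2). Copied 'FM' from pos 6. Output: "FMFMFMFMZFM"
Token 7: literal('E'). Output: "FMFMFMFMZFME"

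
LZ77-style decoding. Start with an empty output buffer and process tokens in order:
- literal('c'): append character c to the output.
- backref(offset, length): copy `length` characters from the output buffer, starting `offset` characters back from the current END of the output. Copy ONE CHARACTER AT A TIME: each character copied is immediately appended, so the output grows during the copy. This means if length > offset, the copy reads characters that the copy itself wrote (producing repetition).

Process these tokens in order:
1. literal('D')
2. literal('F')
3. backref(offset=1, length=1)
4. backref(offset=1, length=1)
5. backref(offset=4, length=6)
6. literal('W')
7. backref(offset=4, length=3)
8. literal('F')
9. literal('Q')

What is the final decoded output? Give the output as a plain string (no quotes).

Answer: DFFFDFFFDFWFDFFQ

Derivation:
Token 1: literal('D'). Output: "D"
Token 2: literal('F'). Output: "DF"
Token 3: backref(off=1, len=1). Copied 'F' from pos 1. Output: "DFF"
Token 4: backref(off=1, len=1). Copied 'F' from pos 2. Output: "DFFF"
Token 5: backref(off=4, len=6) (overlapping!). Copied 'DFFFDF' from pos 0. Output: "DFFFDFFFDF"
Token 6: literal('W'). Output: "DFFFDFFFDFW"
Token 7: backref(off=4, len=3). Copied 'FDF' from pos 7. Output: "DFFFDFFFDFWFDF"
Token 8: literal('F'). Output: "DFFFDFFFDFWFDFF"
Token 9: literal('Q'). Output: "DFFFDFFFDFWFDFFQ"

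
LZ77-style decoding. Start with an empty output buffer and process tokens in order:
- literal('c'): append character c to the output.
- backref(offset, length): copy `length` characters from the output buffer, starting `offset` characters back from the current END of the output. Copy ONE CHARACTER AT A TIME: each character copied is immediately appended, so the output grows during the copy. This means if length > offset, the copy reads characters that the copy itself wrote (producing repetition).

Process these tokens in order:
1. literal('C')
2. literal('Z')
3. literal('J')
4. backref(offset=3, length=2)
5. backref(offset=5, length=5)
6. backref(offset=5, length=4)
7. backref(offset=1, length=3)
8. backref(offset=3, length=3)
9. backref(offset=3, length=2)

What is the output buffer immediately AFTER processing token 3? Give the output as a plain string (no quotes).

Token 1: literal('C'). Output: "C"
Token 2: literal('Z'). Output: "CZ"
Token 3: literal('J'). Output: "CZJ"

Answer: CZJ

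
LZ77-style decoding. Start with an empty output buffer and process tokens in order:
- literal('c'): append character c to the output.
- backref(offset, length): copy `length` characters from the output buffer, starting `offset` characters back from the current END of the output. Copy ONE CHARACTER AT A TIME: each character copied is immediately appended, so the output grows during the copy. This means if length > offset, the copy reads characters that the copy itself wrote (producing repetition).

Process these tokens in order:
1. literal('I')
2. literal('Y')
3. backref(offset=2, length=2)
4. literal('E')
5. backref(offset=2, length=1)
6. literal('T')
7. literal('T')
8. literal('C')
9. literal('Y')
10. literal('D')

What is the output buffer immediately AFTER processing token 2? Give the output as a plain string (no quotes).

Answer: IY

Derivation:
Token 1: literal('I'). Output: "I"
Token 2: literal('Y'). Output: "IY"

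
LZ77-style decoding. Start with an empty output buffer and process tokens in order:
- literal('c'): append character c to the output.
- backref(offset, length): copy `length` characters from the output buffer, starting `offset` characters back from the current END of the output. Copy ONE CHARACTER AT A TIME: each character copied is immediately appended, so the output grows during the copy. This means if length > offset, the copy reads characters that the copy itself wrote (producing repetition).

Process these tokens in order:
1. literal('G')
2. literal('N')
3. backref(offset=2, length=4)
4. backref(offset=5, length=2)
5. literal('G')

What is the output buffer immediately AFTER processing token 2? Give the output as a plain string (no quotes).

Token 1: literal('G'). Output: "G"
Token 2: literal('N'). Output: "GN"

Answer: GN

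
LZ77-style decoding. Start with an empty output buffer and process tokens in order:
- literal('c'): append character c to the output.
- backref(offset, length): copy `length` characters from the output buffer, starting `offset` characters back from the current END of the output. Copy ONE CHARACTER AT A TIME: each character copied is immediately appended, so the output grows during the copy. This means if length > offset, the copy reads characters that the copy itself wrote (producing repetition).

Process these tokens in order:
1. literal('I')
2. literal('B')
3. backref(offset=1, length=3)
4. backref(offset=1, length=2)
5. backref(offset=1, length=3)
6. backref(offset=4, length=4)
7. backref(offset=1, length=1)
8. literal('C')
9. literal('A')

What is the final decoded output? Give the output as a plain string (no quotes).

Answer: IBBBBBBBBBBBBBBCA

Derivation:
Token 1: literal('I'). Output: "I"
Token 2: literal('B'). Output: "IB"
Token 3: backref(off=1, len=3) (overlapping!). Copied 'BBB' from pos 1. Output: "IBBBB"
Token 4: backref(off=1, len=2) (overlapping!). Copied 'BB' from pos 4. Output: "IBBBBBB"
Token 5: backref(off=1, len=3) (overlapping!). Copied 'BBB' from pos 6. Output: "IBBBBBBBBB"
Token 6: backref(off=4, len=4). Copied 'BBBB' from pos 6. Output: "IBBBBBBBBBBBBB"
Token 7: backref(off=1, len=1). Copied 'B' from pos 13. Output: "IBBBBBBBBBBBBBB"
Token 8: literal('C'). Output: "IBBBBBBBBBBBBBBC"
Token 9: literal('A'). Output: "IBBBBBBBBBBBBBBCA"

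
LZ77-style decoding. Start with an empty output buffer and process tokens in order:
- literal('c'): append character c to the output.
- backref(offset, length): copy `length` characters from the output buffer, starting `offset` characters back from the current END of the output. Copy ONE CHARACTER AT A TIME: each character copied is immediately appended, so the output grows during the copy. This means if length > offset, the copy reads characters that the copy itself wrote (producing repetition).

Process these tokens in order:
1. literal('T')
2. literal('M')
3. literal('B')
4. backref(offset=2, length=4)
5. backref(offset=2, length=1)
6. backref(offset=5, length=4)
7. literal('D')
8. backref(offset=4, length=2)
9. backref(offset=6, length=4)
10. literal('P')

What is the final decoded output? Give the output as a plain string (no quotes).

Token 1: literal('T'). Output: "T"
Token 2: literal('M'). Output: "TM"
Token 3: literal('B'). Output: "TMB"
Token 4: backref(off=2, len=4) (overlapping!). Copied 'MBMB' from pos 1. Output: "TMBMBMB"
Token 5: backref(off=2, len=1). Copied 'M' from pos 5. Output: "TMBMBMBM"
Token 6: backref(off=5, len=4). Copied 'MBMB' from pos 3. Output: "TMBMBMBMMBMB"
Token 7: literal('D'). Output: "TMBMBMBMMBMBD"
Token 8: backref(off=4, len=2). Copied 'BM' from pos 9. Output: "TMBMBMBMMBMBDBM"
Token 9: backref(off=6, len=4). Copied 'BMBD' from pos 9. Output: "TMBMBMBMMBMBDBMBMBD"
Token 10: literal('P'). Output: "TMBMBMBMMBMBDBMBMBDP"

Answer: TMBMBMBMMBMBDBMBMBDP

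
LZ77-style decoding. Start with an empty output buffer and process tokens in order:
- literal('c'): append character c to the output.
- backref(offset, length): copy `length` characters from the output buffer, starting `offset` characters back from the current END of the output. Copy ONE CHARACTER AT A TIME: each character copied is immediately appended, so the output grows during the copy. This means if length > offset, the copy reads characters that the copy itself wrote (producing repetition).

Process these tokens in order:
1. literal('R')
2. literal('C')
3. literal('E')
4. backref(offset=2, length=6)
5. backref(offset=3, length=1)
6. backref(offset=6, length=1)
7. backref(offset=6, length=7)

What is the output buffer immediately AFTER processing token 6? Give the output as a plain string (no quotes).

Answer: RCECECECEEE

Derivation:
Token 1: literal('R'). Output: "R"
Token 2: literal('C'). Output: "RC"
Token 3: literal('E'). Output: "RCE"
Token 4: backref(off=2, len=6) (overlapping!). Copied 'CECECE' from pos 1. Output: "RCECECECE"
Token 5: backref(off=3, len=1). Copied 'E' from pos 6. Output: "RCECECECEE"
Token 6: backref(off=6, len=1). Copied 'E' from pos 4. Output: "RCECECECEEE"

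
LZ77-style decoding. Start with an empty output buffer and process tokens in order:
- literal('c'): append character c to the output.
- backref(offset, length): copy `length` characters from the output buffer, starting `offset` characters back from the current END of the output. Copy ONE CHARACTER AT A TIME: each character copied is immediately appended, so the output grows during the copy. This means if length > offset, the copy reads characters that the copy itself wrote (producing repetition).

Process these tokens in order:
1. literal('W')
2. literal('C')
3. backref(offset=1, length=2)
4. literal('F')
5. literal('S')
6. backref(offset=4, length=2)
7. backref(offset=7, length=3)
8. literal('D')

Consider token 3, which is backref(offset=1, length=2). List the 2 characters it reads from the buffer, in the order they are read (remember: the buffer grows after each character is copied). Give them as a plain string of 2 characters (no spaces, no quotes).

Token 1: literal('W'). Output: "W"
Token 2: literal('C'). Output: "WC"
Token 3: backref(off=1, len=2). Buffer before: "WC" (len 2)
  byte 1: read out[1]='C', append. Buffer now: "WCC"
  byte 2: read out[2]='C', append. Buffer now: "WCCC"

Answer: CC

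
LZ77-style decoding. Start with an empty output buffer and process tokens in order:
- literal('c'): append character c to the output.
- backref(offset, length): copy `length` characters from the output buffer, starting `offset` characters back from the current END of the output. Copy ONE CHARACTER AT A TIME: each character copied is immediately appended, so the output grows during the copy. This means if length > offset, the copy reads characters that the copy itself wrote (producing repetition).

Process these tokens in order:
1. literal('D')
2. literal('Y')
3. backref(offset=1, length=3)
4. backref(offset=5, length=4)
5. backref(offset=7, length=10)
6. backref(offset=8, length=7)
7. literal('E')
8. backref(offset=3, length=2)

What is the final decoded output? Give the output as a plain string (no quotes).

Answer: DYYYYDYYYYYYDYYYYYYYDYYYYYEYY

Derivation:
Token 1: literal('D'). Output: "D"
Token 2: literal('Y'). Output: "DY"
Token 3: backref(off=1, len=3) (overlapping!). Copied 'YYY' from pos 1. Output: "DYYYY"
Token 4: backref(off=5, len=4). Copied 'DYYY' from pos 0. Output: "DYYYYDYYY"
Token 5: backref(off=7, len=10) (overlapping!). Copied 'YYYDYYYYYY' from pos 2. Output: "DYYYYDYYYYYYDYYYYYY"
Token 6: backref(off=8, len=7). Copied 'YDYYYYY' from pos 11. Output: "DYYYYDYYYYYYDYYYYYYYDYYYYY"
Token 7: literal('E'). Output: "DYYYYDYYYYYYDYYYYYYYDYYYYYE"
Token 8: backref(off=3, len=2). Copied 'YY' from pos 24. Output: "DYYYYDYYYYYYDYYYYYYYDYYYYYEYY"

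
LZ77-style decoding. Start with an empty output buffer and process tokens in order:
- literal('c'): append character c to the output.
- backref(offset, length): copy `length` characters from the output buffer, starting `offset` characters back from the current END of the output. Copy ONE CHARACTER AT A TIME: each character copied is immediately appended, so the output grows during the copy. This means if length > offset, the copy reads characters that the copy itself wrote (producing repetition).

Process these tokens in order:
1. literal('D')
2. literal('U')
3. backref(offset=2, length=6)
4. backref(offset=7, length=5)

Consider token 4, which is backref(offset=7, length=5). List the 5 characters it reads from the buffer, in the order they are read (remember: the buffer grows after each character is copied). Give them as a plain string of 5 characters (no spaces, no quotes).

Answer: UDUDU

Derivation:
Token 1: literal('D'). Output: "D"
Token 2: literal('U'). Output: "DU"
Token 3: backref(off=2, len=6) (overlapping!). Copied 'DUDUDU' from pos 0. Output: "DUDUDUDU"
Token 4: backref(off=7, len=5). Buffer before: "DUDUDUDU" (len 8)
  byte 1: read out[1]='U', append. Buffer now: "DUDUDUDUU"
  byte 2: read out[2]='D', append. Buffer now: "DUDUDUDUUD"
  byte 3: read out[3]='U', append. Buffer now: "DUDUDUDUUDU"
  byte 4: read out[4]='D', append. Buffer now: "DUDUDUDUUDUD"
  byte 5: read out[5]='U', append. Buffer now: "DUDUDUDUUDUDU"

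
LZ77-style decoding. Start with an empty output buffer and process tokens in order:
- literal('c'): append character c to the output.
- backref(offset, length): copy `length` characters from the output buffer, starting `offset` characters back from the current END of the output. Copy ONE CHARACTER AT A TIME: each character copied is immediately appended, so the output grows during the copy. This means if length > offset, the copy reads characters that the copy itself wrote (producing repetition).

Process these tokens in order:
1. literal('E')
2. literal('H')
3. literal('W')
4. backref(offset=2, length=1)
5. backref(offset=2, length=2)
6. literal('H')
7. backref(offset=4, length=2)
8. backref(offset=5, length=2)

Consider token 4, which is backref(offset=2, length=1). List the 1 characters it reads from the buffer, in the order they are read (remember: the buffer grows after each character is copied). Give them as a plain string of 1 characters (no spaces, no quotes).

Token 1: literal('E'). Output: "E"
Token 2: literal('H'). Output: "EH"
Token 3: literal('W'). Output: "EHW"
Token 4: backref(off=2, len=1). Buffer before: "EHW" (len 3)
  byte 1: read out[1]='H', append. Buffer now: "EHWH"

Answer: H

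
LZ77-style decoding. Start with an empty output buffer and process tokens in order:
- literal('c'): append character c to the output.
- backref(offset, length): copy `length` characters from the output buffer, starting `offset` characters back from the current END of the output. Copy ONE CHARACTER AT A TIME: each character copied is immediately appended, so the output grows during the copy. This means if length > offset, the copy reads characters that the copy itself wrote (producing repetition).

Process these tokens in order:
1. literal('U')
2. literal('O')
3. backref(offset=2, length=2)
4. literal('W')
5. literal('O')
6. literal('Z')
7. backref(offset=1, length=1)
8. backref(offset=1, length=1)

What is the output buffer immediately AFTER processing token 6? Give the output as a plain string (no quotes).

Answer: UOUOWOZ

Derivation:
Token 1: literal('U'). Output: "U"
Token 2: literal('O'). Output: "UO"
Token 3: backref(off=2, len=2). Copied 'UO' from pos 0. Output: "UOUO"
Token 4: literal('W'). Output: "UOUOW"
Token 5: literal('O'). Output: "UOUOWO"
Token 6: literal('Z'). Output: "UOUOWOZ"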